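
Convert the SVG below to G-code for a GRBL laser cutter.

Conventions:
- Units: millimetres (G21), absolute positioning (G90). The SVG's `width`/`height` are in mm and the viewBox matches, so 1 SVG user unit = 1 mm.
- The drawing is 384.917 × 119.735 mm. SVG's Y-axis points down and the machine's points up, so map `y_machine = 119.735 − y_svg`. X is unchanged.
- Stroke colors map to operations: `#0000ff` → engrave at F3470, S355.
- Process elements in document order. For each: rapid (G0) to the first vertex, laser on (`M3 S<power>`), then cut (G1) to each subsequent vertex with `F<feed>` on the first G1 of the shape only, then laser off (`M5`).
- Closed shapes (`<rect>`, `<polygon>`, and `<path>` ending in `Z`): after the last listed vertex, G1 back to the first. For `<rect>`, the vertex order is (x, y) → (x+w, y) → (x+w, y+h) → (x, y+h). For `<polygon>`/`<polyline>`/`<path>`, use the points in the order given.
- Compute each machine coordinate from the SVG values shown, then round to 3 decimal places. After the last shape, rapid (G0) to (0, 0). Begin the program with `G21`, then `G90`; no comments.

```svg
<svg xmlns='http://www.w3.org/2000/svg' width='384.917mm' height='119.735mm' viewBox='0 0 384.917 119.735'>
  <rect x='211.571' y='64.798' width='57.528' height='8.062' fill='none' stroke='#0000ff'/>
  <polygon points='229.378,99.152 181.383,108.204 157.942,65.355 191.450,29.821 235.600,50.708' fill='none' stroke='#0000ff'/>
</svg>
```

G21
G90
G0 X211.571 Y54.937
M3 S355
G1 X269.099 Y54.937 F3470
G1 X269.099 Y46.875
G1 X211.571 Y46.875
G1 X211.571 Y54.937
M5
G0 X229.378 Y20.583
M3 S355
G1 X181.383 Y11.531 F3470
G1 X157.942 Y54.380
G1 X191.450 Y89.914
G1 X235.600 Y69.027
G1 X229.378 Y20.583
M5
G0 X0.000 Y0.000

viewBox `0 0 384.917 119.735` with mm width/height → 1 unit = 1 mm. Flip: y_m = 119.735 − y_svg.

**Shape 1** — `<rect>` rectangle, stroke `#0000ff` → engrave (S355, F3470). Machine vertices: (211.571,54.937) → (269.099,54.937) → (269.099,46.875) → (211.571,46.875) → (211.571,54.937). Closed: final G1 returns to the first vertex.

**Shape 2** — `<polygon>` regular polygon, stroke `#0000ff` → engrave (S355, F3470). Machine vertices: (229.378,20.583) → (181.383,11.531) → (157.942,54.380) → (191.450,89.914) → (235.600,69.027) → (229.378,20.583). Closed: final G1 returns to the first vertex.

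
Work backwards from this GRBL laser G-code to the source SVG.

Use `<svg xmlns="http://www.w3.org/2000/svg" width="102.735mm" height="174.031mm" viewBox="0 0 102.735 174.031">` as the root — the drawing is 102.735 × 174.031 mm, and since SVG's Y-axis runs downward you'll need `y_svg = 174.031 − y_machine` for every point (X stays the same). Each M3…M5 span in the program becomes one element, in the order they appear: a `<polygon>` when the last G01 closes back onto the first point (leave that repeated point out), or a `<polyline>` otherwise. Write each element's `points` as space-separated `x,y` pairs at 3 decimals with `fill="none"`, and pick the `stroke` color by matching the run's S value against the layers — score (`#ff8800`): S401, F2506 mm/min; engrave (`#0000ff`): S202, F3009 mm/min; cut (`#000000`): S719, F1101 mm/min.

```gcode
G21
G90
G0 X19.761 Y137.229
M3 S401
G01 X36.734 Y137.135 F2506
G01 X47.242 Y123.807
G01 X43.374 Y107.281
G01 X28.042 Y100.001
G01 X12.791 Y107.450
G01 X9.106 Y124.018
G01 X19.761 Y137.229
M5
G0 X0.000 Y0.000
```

Machine Y-up, SVG Y-down with viewBox height 174.031, so y_svg = 174.031 − y_machine; X carries over. Every run uses S401, so all elements get stroke `#ff8800` (score).

Run 1: The run returns to its start, so emit a `<polygon>` with points (Y-flipped): 19.761,36.802 36.734,36.896 47.242,50.224 43.374,66.750 28.042,74.030 12.791,66.581 9.106,50.013.

<svg xmlns="http://www.w3.org/2000/svg" width="102.735mm" height="174.031mm" viewBox="0 0 102.735 174.031">
  <polygon points="19.761,36.802 36.734,36.896 47.242,50.224 43.374,66.750 28.042,74.030 12.791,66.581 9.106,50.013" fill="none" stroke="#ff8800"/>
</svg>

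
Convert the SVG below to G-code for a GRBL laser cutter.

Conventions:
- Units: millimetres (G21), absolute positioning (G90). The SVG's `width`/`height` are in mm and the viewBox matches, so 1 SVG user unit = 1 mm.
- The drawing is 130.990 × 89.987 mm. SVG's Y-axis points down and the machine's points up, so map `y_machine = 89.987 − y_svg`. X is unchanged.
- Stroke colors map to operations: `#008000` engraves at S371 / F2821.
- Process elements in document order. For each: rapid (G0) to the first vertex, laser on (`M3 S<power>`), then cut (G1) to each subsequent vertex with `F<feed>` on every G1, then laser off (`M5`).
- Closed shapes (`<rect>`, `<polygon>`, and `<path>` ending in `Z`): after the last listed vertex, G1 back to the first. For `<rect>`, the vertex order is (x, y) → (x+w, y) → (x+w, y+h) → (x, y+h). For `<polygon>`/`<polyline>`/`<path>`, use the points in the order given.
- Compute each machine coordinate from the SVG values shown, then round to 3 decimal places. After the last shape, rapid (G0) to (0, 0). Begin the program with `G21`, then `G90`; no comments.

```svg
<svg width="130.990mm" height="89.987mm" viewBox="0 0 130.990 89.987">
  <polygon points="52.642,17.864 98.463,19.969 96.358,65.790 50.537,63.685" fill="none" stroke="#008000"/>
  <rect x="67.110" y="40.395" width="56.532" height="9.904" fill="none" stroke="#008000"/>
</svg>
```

1 u = 1 mm; y_m = 89.987 − y.

[1] `<polygon>` regular polygon, #008000→engrave S371 F2821: (52.642,72.123) → (98.463,70.018) → (96.358,24.197) → (50.537,26.302) → (52.642,72.123) (closed)

[2] `<rect>` rectangle, #008000→engrave S371 F2821: (67.110,49.592) → (123.642,49.592) → (123.642,39.688) → (67.110,39.688) → (67.110,49.592) (closed)

G21
G90
G0 X52.642 Y72.123
M3 S371
G1 X98.463 Y70.018 F2821
G1 X96.358 Y24.197 F2821
G1 X50.537 Y26.302 F2821
G1 X52.642 Y72.123 F2821
M5
G0 X67.110 Y49.592
M3 S371
G1 X123.642 Y49.592 F2821
G1 X123.642 Y39.688 F2821
G1 X67.110 Y39.688 F2821
G1 X67.110 Y49.592 F2821
M5
G0 X0.000 Y0.000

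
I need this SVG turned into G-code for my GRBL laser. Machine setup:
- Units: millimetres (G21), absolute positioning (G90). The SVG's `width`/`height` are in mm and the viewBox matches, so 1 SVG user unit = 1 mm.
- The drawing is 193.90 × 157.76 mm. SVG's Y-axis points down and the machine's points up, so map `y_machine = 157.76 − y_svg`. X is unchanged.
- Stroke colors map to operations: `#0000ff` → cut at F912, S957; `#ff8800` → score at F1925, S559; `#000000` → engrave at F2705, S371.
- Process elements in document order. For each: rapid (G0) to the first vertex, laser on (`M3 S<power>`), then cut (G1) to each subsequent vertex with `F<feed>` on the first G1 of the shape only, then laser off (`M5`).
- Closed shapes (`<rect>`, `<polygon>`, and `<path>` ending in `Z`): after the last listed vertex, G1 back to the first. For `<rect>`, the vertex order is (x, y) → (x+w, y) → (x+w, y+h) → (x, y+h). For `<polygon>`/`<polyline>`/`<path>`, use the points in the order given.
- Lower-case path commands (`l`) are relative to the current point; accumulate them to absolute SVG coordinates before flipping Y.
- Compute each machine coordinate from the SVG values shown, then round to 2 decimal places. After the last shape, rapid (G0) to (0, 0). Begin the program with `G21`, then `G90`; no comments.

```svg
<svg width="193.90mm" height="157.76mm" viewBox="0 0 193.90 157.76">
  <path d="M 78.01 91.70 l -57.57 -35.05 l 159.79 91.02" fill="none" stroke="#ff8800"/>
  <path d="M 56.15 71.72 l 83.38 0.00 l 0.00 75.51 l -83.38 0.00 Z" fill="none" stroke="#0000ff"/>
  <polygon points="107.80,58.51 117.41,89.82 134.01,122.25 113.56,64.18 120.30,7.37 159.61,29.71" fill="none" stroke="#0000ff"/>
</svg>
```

G21
G90
G0 X78.01 Y66.06
M3 S559
G1 X20.44 Y101.11 F1925
G1 X180.23 Y10.09
M5
G0 X56.15 Y86.04
M3 S957
G1 X139.53 Y86.04 F912
G1 X139.53 Y10.53
G1 X56.15 Y10.53
G1 X56.15 Y86.04
M5
G0 X107.80 Y99.25
M3 S957
G1 X117.41 Y67.94 F912
G1 X134.01 Y35.51
G1 X113.56 Y93.58
G1 X120.30 Y150.39
G1 X159.61 Y128.05
G1 X107.80 Y99.25
M5
G0 X0.00 Y0.00

1 u = 1 mm; y_m = 157.76 − y.

[1] `<path>` open polyline, #ff8800→score S559 F1925: (78.01,66.06) → (20.44,101.11) → (180.23,10.09)

[2] `<path>` rectangle, #0000ff→cut S957 F912: (56.15,86.04) → (139.53,86.04) → (139.53,10.53) → (56.15,10.53) → (56.15,86.04) (closed)

[3] `<polygon>` closed polygon, #0000ff→cut S957 F912: (107.80,99.25) → (117.41,67.94) → (134.01,35.51) → (113.56,93.58) → (120.30,150.39) → (159.61,128.05) → (107.80,99.25) (closed)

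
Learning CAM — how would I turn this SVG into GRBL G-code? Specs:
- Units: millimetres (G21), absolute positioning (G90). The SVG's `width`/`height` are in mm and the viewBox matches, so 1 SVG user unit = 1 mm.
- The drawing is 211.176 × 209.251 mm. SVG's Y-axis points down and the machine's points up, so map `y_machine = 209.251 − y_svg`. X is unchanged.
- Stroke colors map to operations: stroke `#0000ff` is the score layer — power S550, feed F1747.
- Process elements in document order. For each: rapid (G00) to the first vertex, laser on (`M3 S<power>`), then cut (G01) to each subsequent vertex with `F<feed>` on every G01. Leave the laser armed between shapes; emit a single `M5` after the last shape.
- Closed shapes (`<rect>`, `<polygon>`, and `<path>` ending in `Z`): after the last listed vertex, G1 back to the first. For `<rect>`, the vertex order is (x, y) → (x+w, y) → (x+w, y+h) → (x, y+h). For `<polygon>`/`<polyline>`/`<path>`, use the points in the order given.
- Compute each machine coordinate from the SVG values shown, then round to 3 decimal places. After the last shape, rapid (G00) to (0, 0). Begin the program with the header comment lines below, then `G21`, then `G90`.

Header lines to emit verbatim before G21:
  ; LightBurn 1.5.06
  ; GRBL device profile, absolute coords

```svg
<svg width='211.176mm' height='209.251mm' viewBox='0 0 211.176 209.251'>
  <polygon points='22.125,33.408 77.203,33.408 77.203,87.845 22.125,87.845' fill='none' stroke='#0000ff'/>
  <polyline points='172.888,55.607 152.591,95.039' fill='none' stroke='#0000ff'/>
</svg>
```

; LightBurn 1.5.06
; GRBL device profile, absolute coords
G21
G90
G00 X22.125 Y175.843
M3 S550
G01 X77.203 Y175.843 F1747
G01 X77.203 Y121.406 F1747
G01 X22.125 Y121.406 F1747
G01 X22.125 Y175.843 F1747
G00 X172.888 Y153.644
M3 S550
G01 X152.591 Y114.212 F1747
M5
G00 X0.000 Y0.000

viewBox `0 0 211.176 209.251` with mm width/height → 1 unit = 1 mm. Flip: y_m = 209.251 − y_svg.

**Shape 1** — `<polygon>` rectangle, stroke `#0000ff` → score (S550, F1747). Machine vertices: (22.125,175.843) → (77.203,175.843) → (77.203,121.406) → (22.125,121.406) → (22.125,175.843). Closed: final G1 returns to the first vertex.

**Shape 2** — `<polyline>` line segment, stroke `#0000ff` → score (S550, F1747). Machine vertices: (172.888,153.644) → (152.591,114.212). Open path.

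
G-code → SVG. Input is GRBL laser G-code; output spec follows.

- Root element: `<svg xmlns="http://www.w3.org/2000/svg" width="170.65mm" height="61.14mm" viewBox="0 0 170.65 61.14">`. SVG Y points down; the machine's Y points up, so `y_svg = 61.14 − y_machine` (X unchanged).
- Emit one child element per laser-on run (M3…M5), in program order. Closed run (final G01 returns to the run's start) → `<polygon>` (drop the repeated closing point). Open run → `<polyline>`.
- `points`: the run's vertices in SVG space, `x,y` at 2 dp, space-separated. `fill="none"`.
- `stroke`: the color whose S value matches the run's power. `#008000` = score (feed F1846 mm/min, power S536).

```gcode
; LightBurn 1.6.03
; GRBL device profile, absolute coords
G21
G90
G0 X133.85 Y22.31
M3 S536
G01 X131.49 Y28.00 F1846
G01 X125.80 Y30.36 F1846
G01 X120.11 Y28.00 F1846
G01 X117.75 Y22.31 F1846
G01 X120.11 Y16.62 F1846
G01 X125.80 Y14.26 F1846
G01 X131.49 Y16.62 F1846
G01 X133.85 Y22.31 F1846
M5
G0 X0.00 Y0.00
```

<svg xmlns="http://www.w3.org/2000/svg" width="170.65mm" height="61.14mm" viewBox="0 0 170.65 61.14">
  <polygon points="133.85,38.83 131.49,33.14 125.80,30.78 120.11,33.14 117.75,38.83 120.11,44.52 125.80,46.88 131.49,44.52" fill="none" stroke="#008000"/>
</svg>

y_svg = 61.14 − y_m. Every run uses S536, so all elements get stroke `#008000` (score).

[1] closed run; points: 133.85,38.83 131.49,33.14 125.80,30.78 120.11,33.14 117.75,38.83 120.11,44.52 125.80,46.88 131.49,44.52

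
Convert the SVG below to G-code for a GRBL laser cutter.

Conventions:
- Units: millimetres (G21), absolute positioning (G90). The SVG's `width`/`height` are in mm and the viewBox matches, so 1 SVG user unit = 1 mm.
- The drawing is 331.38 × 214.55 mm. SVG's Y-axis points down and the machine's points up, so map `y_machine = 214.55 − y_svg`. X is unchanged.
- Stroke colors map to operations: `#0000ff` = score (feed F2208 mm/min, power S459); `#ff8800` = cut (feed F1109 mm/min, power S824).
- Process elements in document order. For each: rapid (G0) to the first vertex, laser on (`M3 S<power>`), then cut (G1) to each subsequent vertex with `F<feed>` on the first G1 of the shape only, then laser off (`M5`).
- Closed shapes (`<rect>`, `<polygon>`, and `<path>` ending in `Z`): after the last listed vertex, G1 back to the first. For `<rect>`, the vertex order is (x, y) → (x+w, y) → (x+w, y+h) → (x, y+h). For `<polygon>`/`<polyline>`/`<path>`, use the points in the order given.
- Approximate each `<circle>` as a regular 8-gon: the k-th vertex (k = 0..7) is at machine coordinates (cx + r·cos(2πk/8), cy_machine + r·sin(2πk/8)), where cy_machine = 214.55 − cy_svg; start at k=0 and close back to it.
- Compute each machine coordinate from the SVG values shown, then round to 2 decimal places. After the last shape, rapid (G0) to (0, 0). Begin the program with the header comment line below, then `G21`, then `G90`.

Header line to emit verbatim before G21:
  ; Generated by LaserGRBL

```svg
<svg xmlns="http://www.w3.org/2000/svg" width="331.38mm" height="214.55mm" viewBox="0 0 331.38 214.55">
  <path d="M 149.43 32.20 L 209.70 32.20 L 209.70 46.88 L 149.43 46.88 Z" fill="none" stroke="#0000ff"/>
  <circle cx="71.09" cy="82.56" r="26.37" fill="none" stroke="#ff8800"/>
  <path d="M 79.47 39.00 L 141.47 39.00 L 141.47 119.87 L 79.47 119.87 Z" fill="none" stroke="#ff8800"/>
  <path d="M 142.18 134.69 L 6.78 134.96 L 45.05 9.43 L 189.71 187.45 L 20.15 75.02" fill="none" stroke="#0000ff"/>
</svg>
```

viewBox `0 0 331.38 214.55` with mm width/height → 1 unit = 1 mm. Flip: y_m = 214.55 − y_svg.

**Shape 1** — `<path>` rectangle, stroke `#0000ff` → score (S459, F2208). Machine vertices: (149.43,182.35) → (209.70,182.35) → (209.70,167.67) → (149.43,167.67) → (149.43,182.35). Closed: final G1 returns to the first vertex.

**Shape 2** — `<circle>` circle, stroke `#ff8800` → cut (S824, F1109). Machine vertices: (97.46,131.99) → (89.74,150.64) → (71.09,158.36) → (52.44,150.64) → (44.72,131.99) → (52.44,113.34) → (71.09,105.62) → (89.74,113.34) → (97.46,131.99). Closed: final G1 returns to the first vertex.

**Shape 3** — `<path>` rectangle, stroke `#ff8800` → cut (S824, F1109). Machine vertices: (79.47,175.55) → (141.47,175.55) → (141.47,94.68) → (79.47,94.68) → (79.47,175.55). Closed: final G1 returns to the first vertex.

**Shape 4** — `<path>` open polyline, stroke `#0000ff` → score (S459, F2208). Machine vertices: (142.18,79.86) → (6.78,79.59) → (45.05,205.12) → (189.71,27.10) → (20.15,139.53). Open path.

; Generated by LaserGRBL
G21
G90
G0 X149.43 Y182.35
M3 S459
G1 X209.70 Y182.35 F2208
G1 X209.70 Y167.67
G1 X149.43 Y167.67
G1 X149.43 Y182.35
M5
G0 X97.46 Y131.99
M3 S824
G1 X89.74 Y150.64 F1109
G1 X71.09 Y158.36
G1 X52.44 Y150.64
G1 X44.72 Y131.99
G1 X52.44 Y113.34
G1 X71.09 Y105.62
G1 X89.74 Y113.34
G1 X97.46 Y131.99
M5
G0 X79.47 Y175.55
M3 S824
G1 X141.47 Y175.55 F1109
G1 X141.47 Y94.68
G1 X79.47 Y94.68
G1 X79.47 Y175.55
M5
G0 X142.18 Y79.86
M3 S459
G1 X6.78 Y79.59 F2208
G1 X45.05 Y205.12
G1 X189.71 Y27.10
G1 X20.15 Y139.53
M5
G0 X0.00 Y0.00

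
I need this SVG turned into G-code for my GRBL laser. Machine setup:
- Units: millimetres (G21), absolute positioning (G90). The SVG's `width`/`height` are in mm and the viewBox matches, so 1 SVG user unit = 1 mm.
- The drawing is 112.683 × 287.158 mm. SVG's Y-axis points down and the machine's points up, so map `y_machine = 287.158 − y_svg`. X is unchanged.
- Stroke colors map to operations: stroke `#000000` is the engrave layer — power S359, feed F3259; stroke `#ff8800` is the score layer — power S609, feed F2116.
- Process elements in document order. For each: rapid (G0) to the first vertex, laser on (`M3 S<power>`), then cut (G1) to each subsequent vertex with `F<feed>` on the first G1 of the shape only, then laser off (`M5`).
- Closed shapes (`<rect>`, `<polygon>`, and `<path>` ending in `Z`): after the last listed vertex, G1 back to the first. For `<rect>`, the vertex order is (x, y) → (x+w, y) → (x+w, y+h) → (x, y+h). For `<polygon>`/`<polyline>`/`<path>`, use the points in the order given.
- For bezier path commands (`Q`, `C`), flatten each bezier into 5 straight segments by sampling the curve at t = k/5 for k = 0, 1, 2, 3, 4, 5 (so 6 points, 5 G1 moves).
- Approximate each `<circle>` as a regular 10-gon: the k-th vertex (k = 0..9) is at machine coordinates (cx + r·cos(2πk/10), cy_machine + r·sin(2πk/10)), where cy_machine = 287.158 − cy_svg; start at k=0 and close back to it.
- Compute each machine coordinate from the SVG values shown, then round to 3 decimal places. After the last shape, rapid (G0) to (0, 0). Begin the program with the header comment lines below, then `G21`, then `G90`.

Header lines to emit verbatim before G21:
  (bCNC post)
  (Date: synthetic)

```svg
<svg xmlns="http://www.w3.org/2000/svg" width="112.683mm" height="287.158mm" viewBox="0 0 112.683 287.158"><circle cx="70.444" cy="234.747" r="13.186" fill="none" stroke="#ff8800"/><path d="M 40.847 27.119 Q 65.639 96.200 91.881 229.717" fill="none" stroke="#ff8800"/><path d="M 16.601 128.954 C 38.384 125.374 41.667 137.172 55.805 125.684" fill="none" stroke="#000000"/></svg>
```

Since the viewBox matches the mm dimensions, user units are millimetres directly. The only transform is the Y-flip y_m = 287.158 − y_svg.

Shape 1 is a circle drawn with `<circle>`. Its stroke #ff8800 means score at S609, F2116. After flipping Y the toolpath is (83.630,52.411) → (81.112,60.162) → (74.519,64.952) → (66.369,64.952) → (59.776,60.162) → (57.258,52.411) → (59.776,44.660) → (66.369,39.870) → (74.519,39.870) → (81.112,44.660) → (83.630,52.411), returning to the start.

Shape 2 is a quadratic bezier drawn with `<path>`. Its stroke #ff8800 means score at S609, F2116. After flipping Y the toolpath is (40.847,260.039) → (50.822,229.829) → (60.913,194.464) → (71.119,153.945) → (81.442,108.270) → (91.881,57.441).

Shape 3 is a cubic bezier drawn with `<path>`. Its stroke #000000 means engrave at S359, F3259. After flipping Y the toolpath is (16.601,158.204) → (27.686,158.816) → (35.739,157.593) → (42.171,156.391) → (48.390,157.066) → (55.805,161.474).

(bCNC post)
(Date: synthetic)
G21
G90
G0 X83.630 Y52.411
M3 S609
G1 X81.112 Y60.162 F2116
G1 X74.519 Y64.952
G1 X66.369 Y64.952
G1 X59.776 Y60.162
G1 X57.258 Y52.411
G1 X59.776 Y44.660
G1 X66.369 Y39.870
G1 X74.519 Y39.870
G1 X81.112 Y44.660
G1 X83.630 Y52.411
M5
G0 X40.847 Y260.039
M3 S609
G1 X50.822 Y229.829 F2116
G1 X60.913 Y194.464
G1 X71.119 Y153.945
G1 X81.442 Y108.270
G1 X91.881 Y57.441
M5
G0 X16.601 Y158.204
M3 S359
G1 X27.686 Y158.816 F3259
G1 X35.739 Y157.593
G1 X42.171 Y156.391
G1 X48.390 Y157.066
G1 X55.805 Y161.474
M5
G0 X0.000 Y0.000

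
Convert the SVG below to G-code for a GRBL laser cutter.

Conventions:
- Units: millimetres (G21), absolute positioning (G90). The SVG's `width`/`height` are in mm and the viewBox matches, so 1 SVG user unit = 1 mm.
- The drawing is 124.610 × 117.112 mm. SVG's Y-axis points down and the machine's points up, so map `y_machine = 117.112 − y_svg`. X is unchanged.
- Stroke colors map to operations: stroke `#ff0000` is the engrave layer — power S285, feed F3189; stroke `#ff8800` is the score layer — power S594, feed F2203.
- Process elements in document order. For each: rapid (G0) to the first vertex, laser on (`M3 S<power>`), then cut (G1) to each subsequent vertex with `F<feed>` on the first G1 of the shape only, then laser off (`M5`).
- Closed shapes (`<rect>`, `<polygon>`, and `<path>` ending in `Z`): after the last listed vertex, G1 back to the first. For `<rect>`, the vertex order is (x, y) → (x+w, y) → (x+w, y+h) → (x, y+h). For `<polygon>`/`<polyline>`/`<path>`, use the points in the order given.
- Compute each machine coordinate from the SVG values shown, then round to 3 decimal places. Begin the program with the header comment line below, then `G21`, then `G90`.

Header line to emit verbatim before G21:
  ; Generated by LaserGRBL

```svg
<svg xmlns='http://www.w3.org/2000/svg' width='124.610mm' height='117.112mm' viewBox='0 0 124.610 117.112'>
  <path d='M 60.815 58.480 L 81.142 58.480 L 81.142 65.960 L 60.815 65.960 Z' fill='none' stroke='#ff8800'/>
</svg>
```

viewBox `0 0 124.610 117.112` with mm width/height → 1 unit = 1 mm. Flip: y_m = 117.112 − y_svg.

**Shape 1** — `<path>` rectangle, stroke `#ff8800` → score (S594, F2203). Machine vertices: (60.815,58.632) → (81.142,58.632) → (81.142,51.152) → (60.815,51.152) → (60.815,58.632). Closed: final G1 returns to the first vertex.

; Generated by LaserGRBL
G21
G90
G0 X60.815 Y58.632
M3 S594
G1 X81.142 Y58.632 F2203
G1 X81.142 Y51.152
G1 X60.815 Y51.152
G1 X60.815 Y58.632
M5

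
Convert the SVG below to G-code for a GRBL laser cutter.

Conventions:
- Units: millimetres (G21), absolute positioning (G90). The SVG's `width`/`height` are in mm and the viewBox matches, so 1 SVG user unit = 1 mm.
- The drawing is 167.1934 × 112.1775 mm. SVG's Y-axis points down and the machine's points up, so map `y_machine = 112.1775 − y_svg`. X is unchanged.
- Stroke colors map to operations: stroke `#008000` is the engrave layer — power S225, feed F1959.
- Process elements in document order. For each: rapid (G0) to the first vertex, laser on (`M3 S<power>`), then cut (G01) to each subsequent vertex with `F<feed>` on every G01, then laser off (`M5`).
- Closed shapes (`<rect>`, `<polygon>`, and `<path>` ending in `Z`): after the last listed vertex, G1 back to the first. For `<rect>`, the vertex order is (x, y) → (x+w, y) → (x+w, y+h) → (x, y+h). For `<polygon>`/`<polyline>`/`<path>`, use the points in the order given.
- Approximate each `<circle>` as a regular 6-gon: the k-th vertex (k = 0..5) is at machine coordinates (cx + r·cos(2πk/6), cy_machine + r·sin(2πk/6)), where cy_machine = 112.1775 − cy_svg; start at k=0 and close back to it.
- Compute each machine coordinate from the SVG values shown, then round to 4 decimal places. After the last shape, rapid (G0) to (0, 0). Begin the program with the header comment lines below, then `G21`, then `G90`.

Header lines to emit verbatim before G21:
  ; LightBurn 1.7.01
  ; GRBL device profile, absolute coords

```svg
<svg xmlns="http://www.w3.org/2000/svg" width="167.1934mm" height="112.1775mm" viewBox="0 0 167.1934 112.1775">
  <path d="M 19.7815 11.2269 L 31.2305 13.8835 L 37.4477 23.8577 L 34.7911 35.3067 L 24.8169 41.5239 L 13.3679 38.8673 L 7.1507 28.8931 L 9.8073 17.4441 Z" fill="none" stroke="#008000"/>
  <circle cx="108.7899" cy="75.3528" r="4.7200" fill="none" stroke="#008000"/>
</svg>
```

; LightBurn 1.7.01
; GRBL device profile, absolute coords
G21
G90
G0 X19.7815 Y100.9506
M3 S225
G01 X31.2305 Y98.2940 F1959
G01 X37.4477 Y88.3198 F1959
G01 X34.7911 Y76.8708 F1959
G01 X24.8169 Y70.6536 F1959
G01 X13.3679 Y73.3102 F1959
G01 X7.1507 Y83.2844 F1959
G01 X9.8073 Y94.7334 F1959
G01 X19.7815 Y100.9506 F1959
M5
G0 X113.5099 Y36.8247
M3 S225
G01 X111.1499 Y40.9123 F1959
G01 X106.4299 Y40.9123 F1959
G01 X104.0699 Y36.8247 F1959
G01 X106.4299 Y32.7371 F1959
G01 X111.1499 Y32.7371 F1959
G01 X113.5099 Y36.8247 F1959
M5
G0 X0.0000 Y0.0000

viewBox `0 0 167.1934 112.1775` with mm width/height → 1 unit = 1 mm. Flip: y_m = 112.1775 − y_svg.

**Shape 1** — `<path>` regular polygon, stroke `#008000` → engrave (S225, F1959). Machine vertices: (19.7815,100.9506) → (31.2305,98.2940) → (37.4477,88.3198) → (34.7911,76.8708) → (24.8169,70.6536) → (13.3679,73.3102) → (7.1507,83.2844) → (9.8073,94.7334) → (19.7815,100.9506). Closed: final G1 returns to the first vertex.

**Shape 2** — `<circle>` circle, stroke `#008000` → engrave (S225, F1959). Machine vertices: (113.5099,36.8247) → (111.1499,40.9123) → (106.4299,40.9123) → (104.0699,36.8247) → (106.4299,32.7371) → (111.1499,32.7371) → (113.5099,36.8247). Closed: final G1 returns to the first vertex.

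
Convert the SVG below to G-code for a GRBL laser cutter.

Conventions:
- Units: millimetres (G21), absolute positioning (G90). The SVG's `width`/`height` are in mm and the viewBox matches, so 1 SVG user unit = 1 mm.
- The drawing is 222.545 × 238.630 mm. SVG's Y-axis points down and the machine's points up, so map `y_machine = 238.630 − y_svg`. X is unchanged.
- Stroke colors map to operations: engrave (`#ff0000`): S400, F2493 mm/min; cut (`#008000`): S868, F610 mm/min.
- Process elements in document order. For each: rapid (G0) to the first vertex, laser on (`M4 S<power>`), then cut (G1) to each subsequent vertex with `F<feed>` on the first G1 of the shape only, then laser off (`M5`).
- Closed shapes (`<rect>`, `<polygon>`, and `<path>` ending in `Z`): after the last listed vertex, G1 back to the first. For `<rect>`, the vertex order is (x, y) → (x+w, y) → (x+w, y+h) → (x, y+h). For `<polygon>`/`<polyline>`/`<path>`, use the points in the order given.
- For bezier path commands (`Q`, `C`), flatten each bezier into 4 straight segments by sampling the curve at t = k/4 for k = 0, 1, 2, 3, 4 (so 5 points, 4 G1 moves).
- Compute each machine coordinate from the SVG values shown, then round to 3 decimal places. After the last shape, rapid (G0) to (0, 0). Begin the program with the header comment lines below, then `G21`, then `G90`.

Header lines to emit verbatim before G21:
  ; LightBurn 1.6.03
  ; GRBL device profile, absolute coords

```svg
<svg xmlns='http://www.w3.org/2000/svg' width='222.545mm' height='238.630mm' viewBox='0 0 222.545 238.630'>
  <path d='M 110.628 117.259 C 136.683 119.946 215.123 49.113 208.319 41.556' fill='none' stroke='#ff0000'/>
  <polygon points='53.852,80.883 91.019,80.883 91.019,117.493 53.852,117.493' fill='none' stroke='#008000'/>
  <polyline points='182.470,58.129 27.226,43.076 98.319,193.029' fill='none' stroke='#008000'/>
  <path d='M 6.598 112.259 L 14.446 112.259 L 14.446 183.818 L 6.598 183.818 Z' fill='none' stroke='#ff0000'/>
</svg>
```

; LightBurn 1.6.03
; GRBL device profile, absolute coords
G21
G90
G0 X110.628 Y121.371
M4 S400
G1 X137.841 Y131.003 F2493
G1 X171.796 Y155.381
G1 X199.589 Y181.679
G1 X208.319 Y197.074
M5
G0 X53.852 Y157.747
M4 S868
G1 X91.019 Y157.747 F610
G1 X91.019 Y121.137
G1 X53.852 Y121.137
G1 X53.852 Y157.747
M5
G0 X182.470 Y180.501
M4 S868
G1 X27.226 Y195.554 F610
G1 X98.319 Y45.601
M5
G0 X6.598 Y126.371
M4 S400
G1 X14.446 Y126.371 F2493
G1 X14.446 Y54.812
G1 X6.598 Y54.812
G1 X6.598 Y126.371
M5
G0 X0.000 Y0.000

1 u = 1 mm; y_m = 238.630 − y.

[1] `<path>` cubic bezier, #ff0000→engrave S400 F2493: (110.628,121.371) → (137.841,131.003) → (171.796,155.381) → (199.589,181.679) → (208.319,197.074)

[2] `<polygon>` rectangle, #008000→cut S868 F610: (53.852,157.747) → (91.019,157.747) → (91.019,121.137) → (53.852,121.137) → (53.852,157.747) (closed)

[3] `<polyline>` open polyline, #008000→cut S868 F610: (182.470,180.501) → (27.226,195.554) → (98.319,45.601)

[4] `<path>` rectangle, #ff0000→engrave S400 F2493: (6.598,126.371) → (14.446,126.371) → (14.446,54.812) → (6.598,54.812) → (6.598,126.371) (closed)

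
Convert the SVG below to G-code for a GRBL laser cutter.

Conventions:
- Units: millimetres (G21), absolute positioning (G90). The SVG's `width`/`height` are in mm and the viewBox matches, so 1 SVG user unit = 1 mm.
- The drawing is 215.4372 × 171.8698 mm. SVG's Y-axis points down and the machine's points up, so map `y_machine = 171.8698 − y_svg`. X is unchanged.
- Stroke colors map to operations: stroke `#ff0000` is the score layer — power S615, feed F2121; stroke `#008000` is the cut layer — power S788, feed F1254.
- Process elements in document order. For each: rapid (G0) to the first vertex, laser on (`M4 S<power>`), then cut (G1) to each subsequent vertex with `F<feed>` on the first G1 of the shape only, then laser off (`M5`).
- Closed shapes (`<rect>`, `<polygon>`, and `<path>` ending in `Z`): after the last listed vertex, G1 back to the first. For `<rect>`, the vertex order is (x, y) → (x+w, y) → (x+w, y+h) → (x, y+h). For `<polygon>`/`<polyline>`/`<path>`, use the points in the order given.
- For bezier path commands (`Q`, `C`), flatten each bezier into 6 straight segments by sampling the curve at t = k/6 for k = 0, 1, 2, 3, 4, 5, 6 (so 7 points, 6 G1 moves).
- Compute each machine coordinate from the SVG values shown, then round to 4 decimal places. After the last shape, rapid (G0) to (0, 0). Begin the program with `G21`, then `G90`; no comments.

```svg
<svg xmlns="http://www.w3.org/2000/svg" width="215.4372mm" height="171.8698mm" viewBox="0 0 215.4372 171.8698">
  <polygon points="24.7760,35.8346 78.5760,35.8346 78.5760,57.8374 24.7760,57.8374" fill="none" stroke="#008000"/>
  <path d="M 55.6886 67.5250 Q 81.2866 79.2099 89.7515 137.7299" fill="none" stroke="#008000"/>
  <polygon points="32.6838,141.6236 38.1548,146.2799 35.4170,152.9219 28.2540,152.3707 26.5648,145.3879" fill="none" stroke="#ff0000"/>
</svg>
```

G21
G90
G0 X24.7760 Y136.0352
M4 S788
G1 X78.5760 Y136.0352 F1254
G1 X78.5760 Y114.0324
G1 X24.7760 Y114.0324
G1 X24.7760 Y136.0352
M5
G0 X55.6886 Y104.3448
M4 S788
G1 X63.7453 Y99.1489 F1254
G1 X70.8503 Y91.3510
G1 X77.0033 Y80.9511
G1 X82.2046 Y67.9493
G1 X86.4539 Y52.3456
G1 X89.7515 Y34.1399
M5
G0 X32.6838 Y30.2462
M4 S615
G1 X38.1548 Y25.5899 F2121
G1 X35.4170 Y18.9479
G1 X28.2540 Y19.4991
G1 X26.5648 Y26.4819
G1 X32.6838 Y30.2462
M5
G0 X0.0000 Y0.0000

Since the viewBox matches the mm dimensions, user units are millimetres directly. The only transform is the Y-flip y_m = 171.8698 − y_svg.

Shape 1 is a rectangle drawn with `<polygon>`. Its stroke #008000 means cut at S788, F1254. After flipping Y the toolpath is (24.7760,136.0352) → (78.5760,136.0352) → (78.5760,114.0324) → (24.7760,114.0324) → (24.7760,136.0352), returning to the start.

Shape 2 is a quadratic bezier drawn with `<path>`. Its stroke #008000 means cut at S788, F1254. After flipping Y the toolpath is (55.6886,104.3448) → (63.7453,99.1489) → (70.8503,91.3510) → (77.0033,80.9511) → (82.2046,67.9493) → (86.4539,52.3456) → (89.7515,34.1399).

Shape 3 is a regular polygon drawn with `<polygon>`. Its stroke #ff0000 means score at S615, F2121. After flipping Y the toolpath is (32.6838,30.2462) → (38.1548,25.5899) → (35.4170,18.9479) → (28.2540,19.4991) → (26.5648,26.4819) → (32.6838,30.2462), returning to the start.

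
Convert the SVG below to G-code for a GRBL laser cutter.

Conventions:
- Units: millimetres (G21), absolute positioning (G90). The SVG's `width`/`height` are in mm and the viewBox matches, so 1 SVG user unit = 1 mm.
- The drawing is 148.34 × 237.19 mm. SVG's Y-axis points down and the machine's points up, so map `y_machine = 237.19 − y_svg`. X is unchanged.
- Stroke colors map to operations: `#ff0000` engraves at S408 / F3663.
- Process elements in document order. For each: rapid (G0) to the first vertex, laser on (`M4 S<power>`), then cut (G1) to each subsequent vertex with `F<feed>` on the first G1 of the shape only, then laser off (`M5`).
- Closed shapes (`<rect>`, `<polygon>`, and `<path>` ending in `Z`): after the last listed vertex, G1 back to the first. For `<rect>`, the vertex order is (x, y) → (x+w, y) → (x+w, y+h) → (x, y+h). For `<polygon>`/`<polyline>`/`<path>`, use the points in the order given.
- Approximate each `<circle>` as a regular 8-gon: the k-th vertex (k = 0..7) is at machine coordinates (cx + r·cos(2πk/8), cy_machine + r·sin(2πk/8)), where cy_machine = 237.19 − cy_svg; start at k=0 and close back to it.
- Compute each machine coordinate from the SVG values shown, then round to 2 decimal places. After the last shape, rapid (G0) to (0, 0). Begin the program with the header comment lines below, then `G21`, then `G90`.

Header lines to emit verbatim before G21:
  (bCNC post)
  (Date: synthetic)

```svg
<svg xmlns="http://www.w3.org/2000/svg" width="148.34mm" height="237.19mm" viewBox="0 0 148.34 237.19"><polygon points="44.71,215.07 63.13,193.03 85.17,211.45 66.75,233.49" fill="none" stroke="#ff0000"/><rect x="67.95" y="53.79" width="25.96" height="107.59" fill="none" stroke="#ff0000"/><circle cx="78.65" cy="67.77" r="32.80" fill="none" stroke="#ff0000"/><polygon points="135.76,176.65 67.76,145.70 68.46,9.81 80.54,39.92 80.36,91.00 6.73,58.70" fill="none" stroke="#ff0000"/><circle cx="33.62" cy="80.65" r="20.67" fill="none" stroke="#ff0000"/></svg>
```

1 u = 1 mm; y_m = 237.19 − y.

[1] `<polygon>` regular polygon, #ff0000→engrave S408 F3663: (44.71,22.12) → (63.13,44.16) → (85.17,25.74) → (66.75,3.70) → (44.71,22.12) (closed)

[2] `<rect>` rectangle, #ff0000→engrave S408 F3663: (67.95,183.40) → (93.91,183.40) → (93.91,75.81) → (67.95,75.81) → (67.95,183.40) (closed)

[3] `<circle>` circle, #ff0000→engrave S408 F3663: (111.45,169.42) → (101.84,192.61) → (78.65,202.22) → (55.46,192.61) → (45.85,169.42) → (55.46,146.23) → (78.65,136.62) → (101.84,146.23) → (111.45,169.42) (closed)

[4] `<polygon>` closed polygon, #ff0000→engrave S408 F3663: (135.76,60.54) → (67.76,91.49) → (68.46,227.38) → (80.54,197.27) → (80.36,146.19) → (6.73,178.49) → (135.76,60.54) (closed)

[5] `<circle>` circle, #ff0000→engrave S408 F3663: (54.29,156.54) → (48.24,171.16) → (33.62,177.21) → (19.00,171.16) → (12.95,156.54) → (19.00,141.92) → (33.62,135.87) → (48.24,141.92) → (54.29,156.54) (closed)

(bCNC post)
(Date: synthetic)
G21
G90
G0 X44.71 Y22.12
M4 S408
G1 X63.13 Y44.16 F3663
G1 X85.17 Y25.74
G1 X66.75 Y3.70
G1 X44.71 Y22.12
M5
G0 X67.95 Y183.40
M4 S408
G1 X93.91 Y183.40 F3663
G1 X93.91 Y75.81
G1 X67.95 Y75.81
G1 X67.95 Y183.40
M5
G0 X111.45 Y169.42
M4 S408
G1 X101.84 Y192.61 F3663
G1 X78.65 Y202.22
G1 X55.46 Y192.61
G1 X45.85 Y169.42
G1 X55.46 Y146.23
G1 X78.65 Y136.62
G1 X101.84 Y146.23
G1 X111.45 Y169.42
M5
G0 X135.76 Y60.54
M4 S408
G1 X67.76 Y91.49 F3663
G1 X68.46 Y227.38
G1 X80.54 Y197.27
G1 X80.36 Y146.19
G1 X6.73 Y178.49
G1 X135.76 Y60.54
M5
G0 X54.29 Y156.54
M4 S408
G1 X48.24 Y171.16 F3663
G1 X33.62 Y177.21
G1 X19.00 Y171.16
G1 X12.95 Y156.54
G1 X19.00 Y141.92
G1 X33.62 Y135.87
G1 X48.24 Y141.92
G1 X54.29 Y156.54
M5
G0 X0.00 Y0.00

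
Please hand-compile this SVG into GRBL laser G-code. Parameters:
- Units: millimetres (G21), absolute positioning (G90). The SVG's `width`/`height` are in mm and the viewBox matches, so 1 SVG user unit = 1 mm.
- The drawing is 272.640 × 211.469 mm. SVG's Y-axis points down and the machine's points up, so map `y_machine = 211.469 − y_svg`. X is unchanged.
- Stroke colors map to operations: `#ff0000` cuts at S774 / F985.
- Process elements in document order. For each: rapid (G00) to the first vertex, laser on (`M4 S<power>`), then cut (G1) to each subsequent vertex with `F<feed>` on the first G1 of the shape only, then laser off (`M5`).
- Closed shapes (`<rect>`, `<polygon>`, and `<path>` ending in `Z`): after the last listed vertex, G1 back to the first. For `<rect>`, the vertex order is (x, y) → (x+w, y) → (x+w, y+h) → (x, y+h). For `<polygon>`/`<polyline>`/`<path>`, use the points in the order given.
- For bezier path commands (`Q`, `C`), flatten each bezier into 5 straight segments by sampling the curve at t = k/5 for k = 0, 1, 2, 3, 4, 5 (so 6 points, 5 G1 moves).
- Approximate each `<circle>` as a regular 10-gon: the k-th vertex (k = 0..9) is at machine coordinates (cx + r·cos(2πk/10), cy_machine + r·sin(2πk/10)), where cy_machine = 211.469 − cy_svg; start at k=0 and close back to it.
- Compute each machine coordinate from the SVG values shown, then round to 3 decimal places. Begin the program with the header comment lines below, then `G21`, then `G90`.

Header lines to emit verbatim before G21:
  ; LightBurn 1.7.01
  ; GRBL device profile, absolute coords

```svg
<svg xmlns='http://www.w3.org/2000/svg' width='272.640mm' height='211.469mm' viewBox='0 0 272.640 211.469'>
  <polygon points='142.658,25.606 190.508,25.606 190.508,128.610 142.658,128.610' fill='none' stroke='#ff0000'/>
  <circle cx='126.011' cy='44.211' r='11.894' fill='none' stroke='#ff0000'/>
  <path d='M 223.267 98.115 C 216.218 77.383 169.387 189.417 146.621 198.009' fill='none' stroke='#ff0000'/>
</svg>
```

; LightBurn 1.7.01
; GRBL device profile, absolute coords
G21
G90
G00 X142.658 Y185.863
M4 S774
G1 X190.508 Y185.863 F985
G1 X190.508 Y82.859
G1 X142.658 Y82.859
G1 X142.658 Y185.863
M5
G00 X137.905 Y167.258
M4 S774
G1 X135.633 Y174.249 F985
G1 X129.686 Y178.570
G1 X122.336 Y178.570
G1 X116.389 Y174.249
G1 X114.117 Y167.258
G1 X116.389 Y160.267
G1 X122.336 Y155.946
G1 X129.686 Y155.946
G1 X135.633 Y160.267
G1 X137.905 Y167.258
M5
G00 X223.267 Y113.354
M4 S774
G1 X214.775 Y111.751 F985
G1 X199.799 Y89.622
G1 X181.405 Y58.305
G1 X162.658 Y29.139
G1 X146.621 Y13.460
M5

Since the viewBox matches the mm dimensions, user units are millimetres directly. The only transform is the Y-flip y_m = 211.469 − y_svg.

Shape 1 is a rectangle drawn with `<polygon>`. Its stroke #ff0000 means cut at S774, F985. After flipping Y the toolpath is (142.658,185.863) → (190.508,185.863) → (190.508,82.859) → (142.658,82.859) → (142.658,185.863), returning to the start.

Shape 2 is a circle drawn with `<circle>`. Its stroke #ff0000 means cut at S774, F985. After flipping Y the toolpath is (137.905,167.258) → (135.633,174.249) → (129.686,178.570) → (122.336,178.570) → (116.389,174.249) → (114.117,167.258) → (116.389,160.267) → (122.336,155.946) → (129.686,155.946) → (135.633,160.267) → (137.905,167.258), returning to the start.

Shape 3 is a cubic bezier drawn with `<path>`. Its stroke #ff0000 means cut at S774, F985. After flipping Y the toolpath is (223.267,113.354) → (214.775,111.751) → (199.799,89.622) → (181.405,58.305) → (162.658,29.139) → (146.621,13.460).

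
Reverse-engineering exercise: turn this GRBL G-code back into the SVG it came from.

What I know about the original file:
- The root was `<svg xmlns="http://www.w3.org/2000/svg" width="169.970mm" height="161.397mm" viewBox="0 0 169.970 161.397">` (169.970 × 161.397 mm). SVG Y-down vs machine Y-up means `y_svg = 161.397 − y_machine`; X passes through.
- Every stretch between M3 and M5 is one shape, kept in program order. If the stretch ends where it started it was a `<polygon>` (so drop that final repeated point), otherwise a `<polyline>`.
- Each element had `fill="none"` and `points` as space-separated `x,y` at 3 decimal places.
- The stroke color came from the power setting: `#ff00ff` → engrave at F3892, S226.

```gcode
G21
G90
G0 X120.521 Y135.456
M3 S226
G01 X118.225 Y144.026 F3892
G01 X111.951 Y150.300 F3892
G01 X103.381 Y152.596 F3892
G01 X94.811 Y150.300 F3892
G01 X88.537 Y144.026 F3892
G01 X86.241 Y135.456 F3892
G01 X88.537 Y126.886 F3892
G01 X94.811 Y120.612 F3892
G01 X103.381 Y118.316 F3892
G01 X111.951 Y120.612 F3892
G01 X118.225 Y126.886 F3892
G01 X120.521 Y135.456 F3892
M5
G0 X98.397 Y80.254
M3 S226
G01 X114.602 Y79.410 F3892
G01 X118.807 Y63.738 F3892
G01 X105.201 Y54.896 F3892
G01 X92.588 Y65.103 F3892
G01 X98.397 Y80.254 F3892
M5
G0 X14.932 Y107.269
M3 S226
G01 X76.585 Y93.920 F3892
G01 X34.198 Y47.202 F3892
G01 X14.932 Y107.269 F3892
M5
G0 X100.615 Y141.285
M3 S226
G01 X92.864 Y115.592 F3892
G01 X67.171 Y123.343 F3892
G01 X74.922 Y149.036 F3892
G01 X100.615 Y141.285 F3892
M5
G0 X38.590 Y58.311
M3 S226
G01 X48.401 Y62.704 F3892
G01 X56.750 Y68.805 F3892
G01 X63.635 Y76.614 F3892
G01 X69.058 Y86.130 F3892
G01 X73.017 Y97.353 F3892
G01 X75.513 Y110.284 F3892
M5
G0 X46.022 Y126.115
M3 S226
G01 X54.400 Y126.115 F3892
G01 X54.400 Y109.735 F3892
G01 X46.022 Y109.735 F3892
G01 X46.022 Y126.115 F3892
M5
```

<svg xmlns="http://www.w3.org/2000/svg" width="169.970mm" height="161.397mm" viewBox="0 0 169.970 161.397">
  <polygon points="120.521,25.941 118.225,17.371 111.951,11.097 103.381,8.801 94.811,11.097 88.537,17.371 86.241,25.941 88.537,34.511 94.811,40.785 103.381,43.081 111.951,40.785 118.225,34.511" fill="none" stroke="#ff00ff"/>
  <polygon points="98.397,81.143 114.602,81.987 118.807,97.659 105.201,106.501 92.588,96.294" fill="none" stroke="#ff00ff"/>
  <polygon points="14.932,54.128 76.585,67.477 34.198,114.195" fill="none" stroke="#ff00ff"/>
  <polygon points="100.615,20.112 92.864,45.805 67.171,38.054 74.922,12.361" fill="none" stroke="#ff00ff"/>
  <polyline points="38.590,103.086 48.401,98.693 56.750,92.592 63.635,84.783 69.058,75.267 73.017,64.044 75.513,51.113" fill="none" stroke="#ff00ff"/>
  <polygon points="46.022,35.282 54.400,35.282 54.400,51.662 46.022,51.662" fill="none" stroke="#ff00ff"/>
</svg>

y_svg = 161.397 − y_m. Every run uses S226, so all elements get stroke `#ff00ff` (engrave).

[1] closed run; points: 120.521,25.941 118.225,17.371 111.951,11.097 103.381,8.801 94.811,11.097 88.537,17.371 86.241,25.941 88.537,34.511 94.811,40.785 103.381,43.081 111.951,40.785 118.225,34.511

[2] closed run; points: 98.397,81.143 114.602,81.987 118.807,97.659 105.201,106.501 92.588,96.294

[3] closed run; points: 14.932,54.128 76.585,67.477 34.198,114.195

[4] closed run; points: 100.615,20.112 92.864,45.805 67.171,38.054 74.922,12.361

[5] open run; points: 38.590,103.086 48.401,98.693 56.750,92.592 63.635,84.783 69.058,75.267 73.017,64.044 75.513,51.113

[6] closed run; points: 46.022,35.282 54.400,35.282 54.400,51.662 46.022,51.662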